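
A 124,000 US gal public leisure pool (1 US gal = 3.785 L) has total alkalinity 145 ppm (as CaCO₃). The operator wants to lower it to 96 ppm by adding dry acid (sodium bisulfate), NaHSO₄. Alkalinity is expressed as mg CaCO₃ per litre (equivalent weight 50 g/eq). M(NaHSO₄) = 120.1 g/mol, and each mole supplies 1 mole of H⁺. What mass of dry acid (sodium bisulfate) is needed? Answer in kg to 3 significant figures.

55.2 kg

Volume: 124,000 US gal × 3.785 L/gal = 469,340 L.
Alkalinity to neutralize: (145 − 96) = 49 mg/L as CaCO₃ × 469,340 L = 23,000 g as CaCO₃.
Equivalents of H⁺ required: 23,000 ÷ 50 g/eq = 460 eq = 460 mol NaHSO₄.
Mass of NaHSO₄: 460 × 120.1 = 55,240 g.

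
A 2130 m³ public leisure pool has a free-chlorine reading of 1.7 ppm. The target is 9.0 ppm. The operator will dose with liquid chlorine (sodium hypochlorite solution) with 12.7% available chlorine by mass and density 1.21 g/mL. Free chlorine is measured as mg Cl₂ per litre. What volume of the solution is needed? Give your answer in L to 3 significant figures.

101 L

Volume: 2130 m³ = 2,130,000 L.
Chlorine deficit: 9.0 − 1.7 = 7.3 ppm = 7.3 mg/L as Cl₂.
Cl₂ equivalent needed: 7.3 mg/L × 2,130,000 L = 15,550,000 mg = 15,550 g.
Product at 12.7% available chlorine: 15,550 / 0.127 = 122,400 g.
Volume at density 1.21 g/mL: 122,400 g ÷ 1.21 g/mL = 101,200 mL.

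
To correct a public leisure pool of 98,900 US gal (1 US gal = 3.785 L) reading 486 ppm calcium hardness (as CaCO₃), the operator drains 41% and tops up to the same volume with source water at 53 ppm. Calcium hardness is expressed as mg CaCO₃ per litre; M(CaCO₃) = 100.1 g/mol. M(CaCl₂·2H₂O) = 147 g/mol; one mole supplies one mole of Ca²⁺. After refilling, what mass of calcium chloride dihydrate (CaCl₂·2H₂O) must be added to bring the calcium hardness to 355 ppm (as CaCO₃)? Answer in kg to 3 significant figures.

25.6 kg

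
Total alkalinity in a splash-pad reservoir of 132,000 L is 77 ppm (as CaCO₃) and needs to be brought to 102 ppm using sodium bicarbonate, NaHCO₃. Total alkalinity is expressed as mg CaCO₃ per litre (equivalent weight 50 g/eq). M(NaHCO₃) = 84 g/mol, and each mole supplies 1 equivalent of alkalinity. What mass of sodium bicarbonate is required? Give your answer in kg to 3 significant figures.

Alkalinity to add: (102 − 77) = 25 mg/L as CaCO₃ × 132,000 L = 3300 g as CaCO₃.
Equivalents: 3300 g ÷ 50 g/eq = 66 eq.
NaHCO₃ supplies 1 eq per mole → 66 mol.
Mass: 66 mol × 84 g/mol = 5544 g.

5.54 kg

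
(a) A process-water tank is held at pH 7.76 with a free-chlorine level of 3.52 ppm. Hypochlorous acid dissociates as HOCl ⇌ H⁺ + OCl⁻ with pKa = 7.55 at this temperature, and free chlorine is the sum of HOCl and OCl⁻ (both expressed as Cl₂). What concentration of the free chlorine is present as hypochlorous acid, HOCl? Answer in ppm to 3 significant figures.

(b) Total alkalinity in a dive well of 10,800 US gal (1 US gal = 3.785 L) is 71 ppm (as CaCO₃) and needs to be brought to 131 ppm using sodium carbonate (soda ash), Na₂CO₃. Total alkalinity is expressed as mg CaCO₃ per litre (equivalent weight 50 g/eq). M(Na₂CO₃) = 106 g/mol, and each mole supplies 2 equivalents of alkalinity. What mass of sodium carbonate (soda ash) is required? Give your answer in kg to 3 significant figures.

(a) [OCl⁻]/[HOCl] = 10^(pH − pKa) = 10^(7.76 − 7.55) = 10^0.21 = 1.622.
(a) Fraction as HOCl = 1 / (1 + 1.622) = 0.3814.
(a) HOCl = 0.3814 × 3.52 ppm = 1.343 ppm.

(b) Volume: 10,800 US gal × 3.785 L/gal = 40,878 L.
(b) Alkalinity to add: (131 − 71) = 60 mg/L as CaCO₃ × 40,878 L = 2453 g as CaCO₃.
(b) Equivalents: 2453 g ÷ 50 g/eq = 49.05 eq.
(b) Each mole of Na₂CO₃ supplies 2 eq, so 49.05 / 2 = 24.53 mol.
(b) Mass: 24.53 mol × 106 g/mol = 2600 g.

(a) 1.34 ppm; (b) 2.60 kg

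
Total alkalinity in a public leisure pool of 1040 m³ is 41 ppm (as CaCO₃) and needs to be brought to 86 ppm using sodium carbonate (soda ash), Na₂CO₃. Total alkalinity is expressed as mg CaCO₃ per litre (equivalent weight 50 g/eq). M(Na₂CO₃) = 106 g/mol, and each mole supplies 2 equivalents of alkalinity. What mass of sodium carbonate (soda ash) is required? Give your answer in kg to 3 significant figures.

Volume: 1040 m³ = 1,040,000 L.
Alkalinity to add: (86 − 41) = 45 mg/L as CaCO₃ × 1,040,000 L = 46,800 g as CaCO₃.
Equivalents: 46,800 g ÷ 50 g/eq = 936 eq.
Each mole of Na₂CO₃ supplies 2 eq, so 936 / 2 = 468 mol.
Mass: 468 mol × 106 g/mol = 49,610 g.

49.6 kg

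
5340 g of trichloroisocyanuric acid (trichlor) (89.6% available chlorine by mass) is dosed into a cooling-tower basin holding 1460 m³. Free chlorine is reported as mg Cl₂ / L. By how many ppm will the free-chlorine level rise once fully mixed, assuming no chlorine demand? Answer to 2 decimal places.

Volume: 1460 m³ = 1,460,000 L.
Available chlorine delivered: 5340 g × 0.896 = 4785 g as Cl₂.
Concentration rise: 4785 g / 1,460,000 L = 3.277 mg/L = 3.28 ppm.

3.28 ppm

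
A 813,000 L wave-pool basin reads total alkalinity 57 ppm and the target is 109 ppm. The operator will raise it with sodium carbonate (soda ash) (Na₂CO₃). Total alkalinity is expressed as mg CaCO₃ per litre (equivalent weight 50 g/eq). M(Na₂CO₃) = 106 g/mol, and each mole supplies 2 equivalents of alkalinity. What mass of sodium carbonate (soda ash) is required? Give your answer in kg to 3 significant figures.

44.8 kg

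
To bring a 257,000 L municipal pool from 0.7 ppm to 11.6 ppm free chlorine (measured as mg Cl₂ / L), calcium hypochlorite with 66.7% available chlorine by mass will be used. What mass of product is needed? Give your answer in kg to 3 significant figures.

Chlorine deficit: 11.6 − 0.7 = 10.9 ppm = 10.9 mg/L as Cl₂.
Cl₂ equivalent needed: 10.9 mg/L × 257,000 L = 2,801,000 mg = 2801 g.
Product at 66.7% available chlorine: 2801 / 0.667 = 4200 g.

4.20 kg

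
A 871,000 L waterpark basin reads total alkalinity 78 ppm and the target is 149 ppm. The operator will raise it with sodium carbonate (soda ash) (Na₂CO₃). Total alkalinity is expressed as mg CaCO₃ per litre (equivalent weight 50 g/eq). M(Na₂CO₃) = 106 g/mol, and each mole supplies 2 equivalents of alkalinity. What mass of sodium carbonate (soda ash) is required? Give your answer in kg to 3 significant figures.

65.6 kg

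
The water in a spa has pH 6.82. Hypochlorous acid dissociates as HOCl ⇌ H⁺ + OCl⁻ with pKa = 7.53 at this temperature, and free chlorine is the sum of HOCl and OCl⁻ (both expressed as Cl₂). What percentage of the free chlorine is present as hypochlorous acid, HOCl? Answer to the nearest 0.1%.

[OCl⁻]/[HOCl] = 10^(pH − pKa) = 10^(6.82 − 7.53) = 10^-0.71 = 0.195.
Fraction as HOCl = 1 / (1 + 0.195) = 0.8368.

83.7%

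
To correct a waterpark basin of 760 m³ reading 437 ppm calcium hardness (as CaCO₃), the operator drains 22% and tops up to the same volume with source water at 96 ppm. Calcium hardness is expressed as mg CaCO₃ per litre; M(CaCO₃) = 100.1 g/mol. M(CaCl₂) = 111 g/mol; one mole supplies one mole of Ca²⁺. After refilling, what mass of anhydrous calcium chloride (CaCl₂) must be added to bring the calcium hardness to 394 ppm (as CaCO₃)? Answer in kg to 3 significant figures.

27.0 kg

Volume: 760 m³ = 760,000 L.
After draining 22% and refilling: 437 × 0.78 + 96 × 0.22 = 361.98 ppm.
Deficit to target: 394 − 361.98 = 32.02 mg/L.
As CaCO₃: 32.02 mg/L × 760,000 L = 24,340 g; ÷ 100.1 = 243.1 mol Ca²⁺.
Mass: 243.1 × 111 = 26,990 g.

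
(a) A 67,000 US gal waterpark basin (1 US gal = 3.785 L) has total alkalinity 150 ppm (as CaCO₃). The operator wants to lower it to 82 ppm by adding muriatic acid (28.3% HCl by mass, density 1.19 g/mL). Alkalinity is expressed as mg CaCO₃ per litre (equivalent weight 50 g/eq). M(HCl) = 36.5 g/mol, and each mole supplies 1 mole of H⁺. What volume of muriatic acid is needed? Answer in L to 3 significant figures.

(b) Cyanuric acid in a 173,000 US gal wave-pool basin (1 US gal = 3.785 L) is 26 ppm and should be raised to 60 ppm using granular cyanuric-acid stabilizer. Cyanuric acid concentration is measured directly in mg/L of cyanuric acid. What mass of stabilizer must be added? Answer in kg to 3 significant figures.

(a) Volume: 67,000 US gal × 3.785 L/gal = 253,595 L.
(a) Alkalinity to neutralize: (150 − 82) = 68 mg/L as CaCO₃ × 253,595 L = 17,240 g as CaCO₃.
(a) Equivalents of H⁺ required: 17,240 ÷ 50 g/eq = 344.9 eq = 344.9 mol HCl.
(a) Mass of HCl: 344.9 × 36.5 = 12,590 g.
(a) Mass of 28.3% solution: 12,590 / 0.283 = 44,480 g.
(a) Volume: 44,480 g ÷ 1.19 g/mL = 37,380 mL.

(b) Volume: 173,000 US gal × 3.785 L/gal = 654,805 L.
(b) CYA to add: (60 − 26) = 34 mg/L × 654,805 L = 22,260 g cyanuric acid.

(a) 37.4 L; (b) 22.3 kg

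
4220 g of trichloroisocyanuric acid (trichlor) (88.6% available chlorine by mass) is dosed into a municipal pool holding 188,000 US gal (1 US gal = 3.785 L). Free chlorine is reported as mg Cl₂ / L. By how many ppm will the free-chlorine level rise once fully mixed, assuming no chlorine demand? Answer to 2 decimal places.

Volume: 188,000 US gal × 3.785 L/gal = 711,580 L.
Available chlorine delivered: 4220 g × 0.886 = 3739 g as Cl₂.
Concentration rise: 3739 g / 711,580 L = 5.254 mg/L = 5.25 ppm.

5.25 ppm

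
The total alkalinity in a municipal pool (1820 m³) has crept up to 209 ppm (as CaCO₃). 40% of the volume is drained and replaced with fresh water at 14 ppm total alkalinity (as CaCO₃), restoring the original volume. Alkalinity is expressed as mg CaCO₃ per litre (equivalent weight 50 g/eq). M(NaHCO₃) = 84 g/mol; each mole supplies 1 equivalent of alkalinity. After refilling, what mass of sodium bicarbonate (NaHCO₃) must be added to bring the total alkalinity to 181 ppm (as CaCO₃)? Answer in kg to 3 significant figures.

Volume: 1820 m³ = 1,820,000 L.
After draining 40% and refilling: 209 × 0.60 + 14 × 0.40 = 131 ppm.
Deficit to target: 181 − 131 = 50 mg/L.
As CaCO₃: 50 mg/L × 1,820,000 L = 91,000 g; ÷ 50 g/eq ÷ 1 = 1820 mol NaHCO₃.
Mass: 1820 × 84 = 152,900 g.

153 kg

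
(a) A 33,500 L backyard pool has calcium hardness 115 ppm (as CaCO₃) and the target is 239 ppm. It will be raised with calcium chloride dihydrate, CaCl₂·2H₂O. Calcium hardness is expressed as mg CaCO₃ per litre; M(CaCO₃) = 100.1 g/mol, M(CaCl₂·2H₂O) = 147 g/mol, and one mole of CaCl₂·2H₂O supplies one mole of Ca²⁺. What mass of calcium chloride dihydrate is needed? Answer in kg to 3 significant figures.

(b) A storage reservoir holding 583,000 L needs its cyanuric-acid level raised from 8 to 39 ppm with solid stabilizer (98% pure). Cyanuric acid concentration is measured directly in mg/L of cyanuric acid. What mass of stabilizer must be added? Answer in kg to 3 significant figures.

(a) 6.10 kg; (b) 18.4 kg

(a) Hardness to add: (239 − 115) = 124 mg/L as CaCO₃ × 33,500 L = 4154 g as CaCO₃.
(a) Moles of Ca²⁺ (1 mol Ca²⁺ ≡ 1 mol CaCO₃): 4154 / 100.1 g/mol = 41.5 mol.
(a) Mass of CaCl₂·2H₂O: 41.5 × 147 = 6100 g.

(b) CYA to add: (39 − 8) = 31 mg/L × 583,000 L = 18,070 g cyanuric acid.
(b) At 98% purity: 18,070 / 0.98 = 18,440 g product.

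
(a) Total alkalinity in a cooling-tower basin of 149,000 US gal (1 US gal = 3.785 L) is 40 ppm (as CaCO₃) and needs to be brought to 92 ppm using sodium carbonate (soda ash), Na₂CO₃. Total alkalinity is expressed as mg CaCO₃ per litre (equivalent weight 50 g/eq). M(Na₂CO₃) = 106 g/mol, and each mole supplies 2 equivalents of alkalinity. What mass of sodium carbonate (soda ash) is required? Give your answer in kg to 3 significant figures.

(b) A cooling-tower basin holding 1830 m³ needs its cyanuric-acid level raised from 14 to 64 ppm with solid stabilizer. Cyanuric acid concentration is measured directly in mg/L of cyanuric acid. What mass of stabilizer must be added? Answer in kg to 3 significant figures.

(a) 31.1 kg; (b) 91.5 kg

(a) Volume: 149,000 US gal × 3.785 L/gal = 563,965 L.
(a) Alkalinity to add: (92 − 40) = 52 mg/L as CaCO₃ × 563,965 L = 29,330 g as CaCO₃.
(a) Equivalents: 29,330 g ÷ 50 g/eq = 586.5 eq.
(a) Each mole of Na₂CO₃ supplies 2 eq, so 586.5 / 2 = 293.3 mol.
(a) Mass: 293.3 mol × 106 g/mol = 31,090 g.

(b) Volume: 1830 m³ = 1,830,000 L.
(b) CYA to add: (64 − 14) = 50 mg/L × 1,830,000 L = 91,500 g cyanuric acid.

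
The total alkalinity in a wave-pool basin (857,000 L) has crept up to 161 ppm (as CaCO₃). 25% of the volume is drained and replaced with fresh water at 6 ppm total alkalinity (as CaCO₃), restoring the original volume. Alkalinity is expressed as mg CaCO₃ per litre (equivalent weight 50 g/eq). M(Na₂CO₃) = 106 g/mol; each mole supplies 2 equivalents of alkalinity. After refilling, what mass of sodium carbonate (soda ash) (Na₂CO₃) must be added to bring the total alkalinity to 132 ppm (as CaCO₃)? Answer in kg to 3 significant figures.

8.86 kg

After draining 25% and refilling: 161 × 0.75 + 6 × 0.25 = 122.25 ppm.
Deficit to target: 132 − 122.25 = 9.75 mg/L.
As CaCO₃: 9.75 mg/L × 857,000 L = 8356 g; ÷ 50 g/eq ÷ 2 = 83.56 mol Na₂CO₃.
Mass: 83.56 × 106 = 8857 g.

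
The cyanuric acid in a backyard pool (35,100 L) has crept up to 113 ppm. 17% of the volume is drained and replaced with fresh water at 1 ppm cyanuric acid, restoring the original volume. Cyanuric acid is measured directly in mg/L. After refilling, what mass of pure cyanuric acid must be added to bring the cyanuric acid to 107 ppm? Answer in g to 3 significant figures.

After draining 17% and refilling: 113 × 0.83 + 1 × 0.17 = 93.96 ppm.
Deficit to target: 107 − 93.96 = 13.04 mg/L.
Mass: 13.04 mg/L × 35,100 L = 457.7 g cyanuric acid.

458 g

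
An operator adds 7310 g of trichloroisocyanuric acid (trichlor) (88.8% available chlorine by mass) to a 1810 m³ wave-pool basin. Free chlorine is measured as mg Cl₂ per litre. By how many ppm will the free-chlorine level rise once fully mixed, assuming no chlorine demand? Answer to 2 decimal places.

3.59 ppm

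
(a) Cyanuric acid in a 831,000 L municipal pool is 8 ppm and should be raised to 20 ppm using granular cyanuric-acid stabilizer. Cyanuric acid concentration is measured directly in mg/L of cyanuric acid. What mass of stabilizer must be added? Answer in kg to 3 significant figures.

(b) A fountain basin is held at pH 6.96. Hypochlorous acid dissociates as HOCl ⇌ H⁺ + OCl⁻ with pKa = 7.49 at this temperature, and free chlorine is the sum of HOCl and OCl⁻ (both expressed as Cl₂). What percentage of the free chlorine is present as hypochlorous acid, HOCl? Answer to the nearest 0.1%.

(a) CYA to add: (20 − 8) = 12 mg/L × 831,000 L = 9972 g cyanuric acid.

(b) [OCl⁻]/[HOCl] = 10^(pH − pKa) = 10^(6.96 − 7.49) = 10^-0.53 = 0.2951.
(b) Fraction as HOCl = 1 / (1 + 0.2951) = 0.7721.

(a) 9.97 kg; (b) 77.2%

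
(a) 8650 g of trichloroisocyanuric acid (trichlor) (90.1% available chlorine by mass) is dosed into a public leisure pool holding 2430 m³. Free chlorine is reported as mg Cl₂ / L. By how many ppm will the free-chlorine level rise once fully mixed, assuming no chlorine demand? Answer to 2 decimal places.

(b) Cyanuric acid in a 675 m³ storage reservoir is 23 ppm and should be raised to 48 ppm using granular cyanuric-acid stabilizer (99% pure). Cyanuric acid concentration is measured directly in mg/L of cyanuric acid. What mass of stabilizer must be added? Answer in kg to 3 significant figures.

(a) 3.21 ppm; (b) 17.0 kg

(a) Volume: 2430 m³ = 2,430,000 L.
(a) Available chlorine delivered: 8650 g × 0.901 = 7794 g as Cl₂.
(a) Concentration rise: 7794 g / 2,430,000 L = 3.207 mg/L = 3.21 ppm.

(b) Volume: 675 m³ = 675,000 L.
(b) CYA to add: (48 − 23) = 25 mg/L × 675,000 L = 16,880 g cyanuric acid.
(b) At 99% purity: 16,880 / 0.99 = 17,050 g product.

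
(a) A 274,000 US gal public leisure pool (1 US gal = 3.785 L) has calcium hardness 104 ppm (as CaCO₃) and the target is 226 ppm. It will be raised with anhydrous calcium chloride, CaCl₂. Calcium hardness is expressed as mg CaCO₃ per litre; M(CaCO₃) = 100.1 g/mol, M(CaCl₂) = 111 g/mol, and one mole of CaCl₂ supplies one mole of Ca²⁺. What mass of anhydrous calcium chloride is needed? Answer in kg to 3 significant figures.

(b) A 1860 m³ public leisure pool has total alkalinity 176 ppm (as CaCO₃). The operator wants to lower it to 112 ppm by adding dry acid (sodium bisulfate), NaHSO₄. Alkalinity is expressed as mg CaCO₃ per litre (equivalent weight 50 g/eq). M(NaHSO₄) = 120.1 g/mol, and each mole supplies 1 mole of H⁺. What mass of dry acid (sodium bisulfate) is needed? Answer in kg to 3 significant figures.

(a) 140 kg; (b) 286 kg

(a) Volume: 274,000 US gal × 3.785 L/gal = 1,037,090 L.
(a) Hardness to add: (226 − 104) = 122 mg/L as CaCO₃ × 1,037,090 L = 126,500 g as CaCO₃.
(a) Moles of Ca²⁺ (1 mol Ca²⁺ ≡ 1 mol CaCO₃): 126,500 / 100.1 g/mol = 1264 mol.
(a) Mass of CaCl₂: 1264 × 111 = 140,300 g.

(b) Volume: 1860 m³ = 1,860,000 L.
(b) Alkalinity to neutralize: (176 − 112) = 64 mg/L as CaCO₃ × 1,860,000 L = 119,000 g as CaCO₃.
(b) Equivalents of H⁺ required: 119,000 ÷ 50 g/eq = 2381 eq = 2381 mol NaHSO₄.
(b) Mass of NaHSO₄: 2381 × 120.1 = 285,900 g.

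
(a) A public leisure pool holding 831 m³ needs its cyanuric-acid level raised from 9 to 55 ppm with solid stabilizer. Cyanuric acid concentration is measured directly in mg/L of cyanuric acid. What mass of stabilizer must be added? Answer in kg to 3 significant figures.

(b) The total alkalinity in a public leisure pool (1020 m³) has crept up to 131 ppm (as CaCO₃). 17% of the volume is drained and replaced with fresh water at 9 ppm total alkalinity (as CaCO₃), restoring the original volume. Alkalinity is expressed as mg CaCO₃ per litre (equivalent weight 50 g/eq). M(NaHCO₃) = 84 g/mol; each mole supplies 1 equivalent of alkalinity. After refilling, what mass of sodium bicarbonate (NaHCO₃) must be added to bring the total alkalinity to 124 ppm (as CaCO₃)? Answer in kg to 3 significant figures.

(a) Volume: 831 m³ = 831,000 L.
(a) CYA to add: (55 − 9) = 46 mg/L × 831,000 L = 38,230 g cyanuric acid.

(b) Volume: 1020 m³ = 1,020,000 L.
(b) After draining 17% and refilling: 131 × 0.83 + 9 × 0.17 = 110.26 ppm.
(b) Deficit to target: 124 − 110.26 = 13.74 mg/L.
(b) As CaCO₃: 13.74 mg/L × 1,020,000 L = 14,010 g; ÷ 50 g/eq ÷ 1 = 280.3 mol NaHCO₃.
(b) Mass: 280.3 × 84 = 23,540 g.

(a) 38.2 kg; (b) 23.5 kg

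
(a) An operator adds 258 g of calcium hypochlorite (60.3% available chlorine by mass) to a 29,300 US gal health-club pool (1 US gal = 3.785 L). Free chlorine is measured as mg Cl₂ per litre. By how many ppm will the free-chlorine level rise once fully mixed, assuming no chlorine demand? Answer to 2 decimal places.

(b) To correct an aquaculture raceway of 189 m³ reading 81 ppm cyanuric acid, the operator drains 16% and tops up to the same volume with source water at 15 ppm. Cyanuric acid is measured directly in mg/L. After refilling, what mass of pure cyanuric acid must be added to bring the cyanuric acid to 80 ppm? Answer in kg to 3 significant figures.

(a) 1.40 ppm; (b) 1.81 kg

(a) Volume: 29,300 US gal × 3.785 L/gal = 110,900 L.
(a) Available chlorine delivered: 258 g × 0.603 = 155.6 g as Cl₂.
(a) Concentration rise: 155.6 g / 110,900 L = 1.403 mg/L = 1.40 ppm.

(b) Volume: 189 m³ = 189,000 L.
(b) After draining 16% and refilling: 81 × 0.84 + 15 × 0.16 = 70.44 ppm.
(b) Deficit to target: 80 − 70.44 = 9.56 mg/L.
(b) Mass: 9.56 mg/L × 189,000 L = 1807 g cyanuric acid.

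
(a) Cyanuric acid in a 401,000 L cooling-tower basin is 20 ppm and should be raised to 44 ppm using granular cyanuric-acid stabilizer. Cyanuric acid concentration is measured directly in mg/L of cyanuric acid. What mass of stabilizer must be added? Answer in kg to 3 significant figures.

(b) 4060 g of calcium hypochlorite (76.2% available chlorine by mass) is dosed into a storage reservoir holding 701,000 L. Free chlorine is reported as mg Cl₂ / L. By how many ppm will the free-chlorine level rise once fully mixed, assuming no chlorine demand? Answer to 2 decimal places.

(a) 9.62 kg; (b) 4.41 ppm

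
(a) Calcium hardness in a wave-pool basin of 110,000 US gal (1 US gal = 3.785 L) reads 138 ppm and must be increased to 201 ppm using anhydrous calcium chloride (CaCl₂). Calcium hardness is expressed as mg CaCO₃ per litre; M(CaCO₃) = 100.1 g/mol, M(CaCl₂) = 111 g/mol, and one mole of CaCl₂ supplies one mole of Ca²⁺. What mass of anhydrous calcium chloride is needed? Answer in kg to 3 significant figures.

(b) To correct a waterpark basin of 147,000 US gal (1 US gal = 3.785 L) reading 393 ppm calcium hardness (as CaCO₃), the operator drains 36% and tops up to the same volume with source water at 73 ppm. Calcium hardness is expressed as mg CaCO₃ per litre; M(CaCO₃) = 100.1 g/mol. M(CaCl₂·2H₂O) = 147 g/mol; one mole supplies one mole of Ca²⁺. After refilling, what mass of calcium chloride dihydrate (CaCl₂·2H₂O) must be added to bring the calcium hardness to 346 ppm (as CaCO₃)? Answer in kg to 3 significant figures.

(a) 29.1 kg; (b) 55.7 kg

(a) Volume: 110,000 US gal × 3.785 L/gal = 416,350 L.
(a) Hardness to add: (201 − 138) = 63 mg/L as CaCO₃ × 416,350 L = 26,230 g as CaCO₃.
(a) Moles of Ca²⁺ (1 mol Ca²⁺ ≡ 1 mol CaCO₃): 26,230 / 100.1 g/mol = 262 mol.
(a) Mass of CaCl₂: 262 × 111 = 29,090 g.

(b) Volume: 147,000 US gal × 3.785 L/gal = 556,395 L.
(b) After draining 36% and refilling: 393 × 0.64 + 73 × 0.36 = 277.8 ppm.
(b) Deficit to target: 346 − 277.8 = 68.2 mg/L.
(b) As CaCO₃: 68.2 mg/L × 556,395 L = 37,950 g; ÷ 100.1 = 379.1 mol Ca²⁺.
(b) Mass: 379.1 × 147 = 55,730 g.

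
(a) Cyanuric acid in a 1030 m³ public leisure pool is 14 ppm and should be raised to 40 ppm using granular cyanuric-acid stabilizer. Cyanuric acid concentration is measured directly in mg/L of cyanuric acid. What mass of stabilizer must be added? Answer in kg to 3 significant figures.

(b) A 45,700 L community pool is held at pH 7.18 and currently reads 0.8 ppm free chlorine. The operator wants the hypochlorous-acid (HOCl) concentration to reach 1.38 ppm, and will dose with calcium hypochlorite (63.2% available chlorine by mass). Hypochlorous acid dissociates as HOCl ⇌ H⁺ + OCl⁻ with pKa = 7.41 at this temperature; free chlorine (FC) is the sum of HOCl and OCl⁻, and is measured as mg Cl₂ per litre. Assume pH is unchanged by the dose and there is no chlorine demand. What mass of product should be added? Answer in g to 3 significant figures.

(a) Volume: 1030 m³ = 1,030,000 L.
(a) CYA to add: (40 − 14) = 26 mg/L × 1,030,000 L = 26,780 g cyanuric acid.

(b) [OCl⁻]/[HOCl] = 10^(pH − pKa) = 10^(7.18 − 7.41) = 0.5888; fraction as HOCl = 1/(1 + 0.5888) = 0.6294.
(b) Free chlorine required for 1.38 ppm HOCl: 1.38 / 0.6294 = 2.193 ppm.
(b) FC to add: 2.193 − 0.8 = 1.393 mg/L as Cl₂.
(b) Cl₂ equivalent: 1.393 mg/L × 45,700 L = 63.64 g.
(b) Product at 63.2% available Cl: 63.64 / 0.632 = 100.7 g.

(a) 26.8 kg; (b) 101 g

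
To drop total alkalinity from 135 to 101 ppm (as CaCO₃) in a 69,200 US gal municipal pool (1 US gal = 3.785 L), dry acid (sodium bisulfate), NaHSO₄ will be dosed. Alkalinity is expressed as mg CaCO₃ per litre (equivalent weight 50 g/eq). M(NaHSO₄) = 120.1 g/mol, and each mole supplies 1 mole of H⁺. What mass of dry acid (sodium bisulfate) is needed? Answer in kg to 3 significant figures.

21.4 kg

Volume: 69,200 US gal × 3.785 L/gal = 261,922 L.
Alkalinity to neutralize: (135 − 101) = 34 mg/L as CaCO₃ × 261,922 L = 8905 g as CaCO₃.
Equivalents of H⁺ required: 8905 ÷ 50 g/eq = 178.1 eq = 178.1 mol NaHSO₄.
Mass of NaHSO₄: 178.1 × 120.1 = 21,390 g.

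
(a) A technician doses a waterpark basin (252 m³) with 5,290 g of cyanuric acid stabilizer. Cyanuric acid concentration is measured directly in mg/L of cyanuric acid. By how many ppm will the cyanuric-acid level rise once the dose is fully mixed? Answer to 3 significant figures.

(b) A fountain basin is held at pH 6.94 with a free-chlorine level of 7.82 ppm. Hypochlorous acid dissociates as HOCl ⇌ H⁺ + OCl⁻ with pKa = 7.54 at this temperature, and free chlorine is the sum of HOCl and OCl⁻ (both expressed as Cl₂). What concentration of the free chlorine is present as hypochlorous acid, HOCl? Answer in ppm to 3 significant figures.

(a) Volume: 252 m³ = 252,000 L.
(a) Rise: 5,290 g / 252,000 L × 1000 = 20.99 mg/L.

(b) [OCl⁻]/[HOCl] = 10^(pH − pKa) = 10^(6.94 − 7.54) = 10^-0.60 = 0.2512.
(b) Fraction as HOCl = 1 / (1 + 0.2512) = 0.7992.
(b) HOCl = 0.7992 × 7.82 ppm = 6.25 ppm.

(a) 21.0 ppm; (b) 6.25 ppm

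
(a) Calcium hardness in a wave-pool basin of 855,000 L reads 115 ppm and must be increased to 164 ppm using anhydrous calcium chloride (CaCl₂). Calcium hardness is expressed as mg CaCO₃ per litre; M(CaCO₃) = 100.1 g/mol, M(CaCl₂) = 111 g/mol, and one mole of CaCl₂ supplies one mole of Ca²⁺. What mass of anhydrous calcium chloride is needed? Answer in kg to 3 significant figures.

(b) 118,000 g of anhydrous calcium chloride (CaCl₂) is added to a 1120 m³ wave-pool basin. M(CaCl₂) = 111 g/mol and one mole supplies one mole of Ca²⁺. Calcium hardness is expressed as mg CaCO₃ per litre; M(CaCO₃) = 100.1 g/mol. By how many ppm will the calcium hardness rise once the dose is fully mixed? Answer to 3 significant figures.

(a) 46.5 kg; (b) 95.0 ppm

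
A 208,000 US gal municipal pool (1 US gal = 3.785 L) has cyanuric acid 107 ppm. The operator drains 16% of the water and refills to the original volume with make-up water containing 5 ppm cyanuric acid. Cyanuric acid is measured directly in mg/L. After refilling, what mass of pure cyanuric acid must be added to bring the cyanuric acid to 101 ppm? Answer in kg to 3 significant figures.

8.12 kg

Volume: 208,000 US gal × 3.785 L/gal = 787,280 L.
After draining 16% and refilling: 107 × 0.84 + 5 × 0.16 = 90.68 ppm.
Deficit to target: 101 − 90.68 = 10.32 mg/L.
Mass: 10.32 mg/L × 787,280 L = 8125 g cyanuric acid.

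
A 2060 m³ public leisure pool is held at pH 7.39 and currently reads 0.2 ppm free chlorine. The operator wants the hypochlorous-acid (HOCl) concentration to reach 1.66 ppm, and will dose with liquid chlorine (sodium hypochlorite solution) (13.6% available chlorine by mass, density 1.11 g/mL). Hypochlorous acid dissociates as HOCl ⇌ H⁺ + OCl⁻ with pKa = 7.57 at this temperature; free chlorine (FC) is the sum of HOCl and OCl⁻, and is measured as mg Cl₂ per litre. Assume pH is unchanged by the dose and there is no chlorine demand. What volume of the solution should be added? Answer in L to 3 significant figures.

34.9 L

Volume: 2060 m³ = 2,060,000 L.
[OCl⁻]/[HOCl] = 10^(pH − pKa) = 10^(7.39 − 7.57) = 0.6607; fraction as HOCl = 1/(1 + 0.6607) = 0.6022.
Free chlorine required for 1.66 ppm HOCl: 1.66 / 0.6022 = 2.757 ppm.
FC to add: 2.757 − 0.2 = 2.557 mg/L as Cl₂.
Cl₂ equivalent: 2.557 mg/L × 2,060,000 L = 5267 g.
Product at 13.6% available Cl: 5267 / 0.136 = 38,730 g.
Volume: 38,730 g ÷ 1.11 g/mL = 34,890 mL.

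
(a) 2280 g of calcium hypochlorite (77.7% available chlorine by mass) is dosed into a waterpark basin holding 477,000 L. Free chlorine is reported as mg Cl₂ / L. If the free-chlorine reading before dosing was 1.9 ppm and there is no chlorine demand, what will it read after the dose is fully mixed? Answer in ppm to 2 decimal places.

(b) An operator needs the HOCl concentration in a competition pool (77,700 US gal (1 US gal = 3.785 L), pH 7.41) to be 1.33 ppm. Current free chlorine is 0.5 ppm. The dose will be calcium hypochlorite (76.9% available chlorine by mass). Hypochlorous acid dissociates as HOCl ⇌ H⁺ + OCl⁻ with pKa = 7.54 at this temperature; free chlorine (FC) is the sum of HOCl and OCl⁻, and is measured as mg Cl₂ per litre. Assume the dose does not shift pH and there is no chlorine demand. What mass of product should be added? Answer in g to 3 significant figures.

(a) 5.61 ppm; (b) 694 g

(a) Available chlorine delivered: 2280 g × 0.777 = 1772 g as Cl₂.
(a) Concentration rise: 1772 g / 477,000 L = 3.714 mg/L = 3.71 ppm.
(a) Final FC: 1.9 + 3.71 = 5.61 ppm.

(b) Volume: 77,700 US gal × 3.785 L/gal = 294,094 L.
(b) [OCl⁻]/[HOCl] = 10^(pH − pKa) = 10^(7.41 − 7.54) = 0.7413; fraction as HOCl = 1/(1 + 0.7413) = 0.5743.
(b) Free chlorine required for 1.33 ppm HOCl: 1.33 / 0.5743 = 2.316 ppm.
(b) FC to add: 2.316 − 0.5 = 1.816 mg/L as Cl₂.
(b) Cl₂ equivalent: 1.816 mg/L × 294,094 L = 534.1 g.
(b) Product at 76.9% available Cl: 534.1 / 0.769 = 694.5 g.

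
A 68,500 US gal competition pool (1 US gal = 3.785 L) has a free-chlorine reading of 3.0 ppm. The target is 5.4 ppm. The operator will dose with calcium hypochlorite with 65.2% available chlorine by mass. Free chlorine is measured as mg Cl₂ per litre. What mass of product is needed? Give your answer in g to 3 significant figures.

954 g

Volume: 68,500 US gal × 3.785 L/gal = 259,272 L.
Chlorine deficit: 5.4 − 3.0 = 2.4 ppm = 2.4 mg/L as Cl₂.
Cl₂ equivalent needed: 2.4 mg/L × 259,272 L = 622,300 mg = 622.3 g.
Product at 65.2% available chlorine: 622.3 / 0.652 = 954.4 g.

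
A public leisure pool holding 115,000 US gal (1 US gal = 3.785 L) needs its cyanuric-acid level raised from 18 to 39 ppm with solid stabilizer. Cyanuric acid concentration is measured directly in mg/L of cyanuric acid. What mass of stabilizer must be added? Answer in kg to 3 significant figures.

9.14 kg

Volume: 115,000 US gal × 3.785 L/gal = 435,275 L.
CYA to add: (39 − 18) = 21 mg/L × 435,275 L = 9141 g cyanuric acid.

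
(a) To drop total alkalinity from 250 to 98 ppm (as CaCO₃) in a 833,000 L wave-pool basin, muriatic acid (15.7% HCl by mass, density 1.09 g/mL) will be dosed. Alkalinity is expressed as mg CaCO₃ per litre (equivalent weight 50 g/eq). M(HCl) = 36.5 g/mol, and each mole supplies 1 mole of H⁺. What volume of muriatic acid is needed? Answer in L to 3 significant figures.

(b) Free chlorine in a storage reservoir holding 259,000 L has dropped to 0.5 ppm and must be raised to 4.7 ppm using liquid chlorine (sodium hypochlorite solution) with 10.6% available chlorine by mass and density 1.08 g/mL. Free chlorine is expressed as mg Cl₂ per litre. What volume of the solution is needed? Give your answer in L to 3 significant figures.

(a) 540 L; (b) 9.50 L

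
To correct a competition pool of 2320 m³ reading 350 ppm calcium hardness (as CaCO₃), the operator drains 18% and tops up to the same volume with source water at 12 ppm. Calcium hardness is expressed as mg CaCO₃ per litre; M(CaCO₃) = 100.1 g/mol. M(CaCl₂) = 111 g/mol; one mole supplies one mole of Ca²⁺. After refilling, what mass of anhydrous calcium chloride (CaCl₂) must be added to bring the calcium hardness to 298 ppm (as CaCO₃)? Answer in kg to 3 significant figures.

Volume: 2320 m³ = 2,320,000 L.
After draining 18% and refilling: 350 × 0.82 + 12 × 0.18 = 289.16 ppm.
Deficit to target: 298 − 289.16 = 8.84 mg/L.
As CaCO₃: 8.84 mg/L × 2,320,000 L = 20,510 g; ÷ 100.1 = 204.9 mol Ca²⁺.
Mass: 204.9 × 111 = 22,740 g.

22.7 kg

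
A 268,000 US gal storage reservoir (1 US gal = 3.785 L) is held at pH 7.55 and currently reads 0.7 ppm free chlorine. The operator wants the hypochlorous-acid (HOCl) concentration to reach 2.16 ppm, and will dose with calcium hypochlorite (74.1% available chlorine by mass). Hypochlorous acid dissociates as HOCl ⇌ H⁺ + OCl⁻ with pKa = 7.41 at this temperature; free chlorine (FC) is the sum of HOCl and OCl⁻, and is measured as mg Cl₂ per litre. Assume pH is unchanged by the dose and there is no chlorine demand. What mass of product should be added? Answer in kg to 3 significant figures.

6.08 kg

Volume: 268,000 US gal × 3.785 L/gal = 1,014,380 L.
[OCl⁻]/[HOCl] = 10^(pH − pKa) = 10^(7.55 − 7.41) = 1.38; fraction as HOCl = 1/(1 + 1.38) = 0.4201.
Free chlorine required for 2.16 ppm HOCl: 2.16 / 0.4201 = 5.142 ppm.
FC to add: 5.142 − 0.7 = 4.442 mg/L as Cl₂.
Cl₂ equivalent: 4.442 mg/L × 1,014,380 L = 4506 g.
Product at 74.1% available Cl: 4506 / 0.741 = 6080 g.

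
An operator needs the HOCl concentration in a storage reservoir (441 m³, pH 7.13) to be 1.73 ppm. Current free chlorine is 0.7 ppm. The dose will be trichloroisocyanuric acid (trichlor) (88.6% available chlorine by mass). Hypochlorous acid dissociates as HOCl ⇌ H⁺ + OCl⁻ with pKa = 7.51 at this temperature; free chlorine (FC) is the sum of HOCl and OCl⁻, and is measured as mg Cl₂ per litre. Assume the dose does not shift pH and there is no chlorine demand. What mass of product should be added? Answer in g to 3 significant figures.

872 g

Volume: 441 m³ = 441,000 L.
[OCl⁻]/[HOCl] = 10^(pH − pKa) = 10^(7.13 − 7.51) = 0.4169; fraction as HOCl = 1/(1 + 0.4169) = 0.7058.
Free chlorine required for 1.73 ppm HOCl: 1.73 / 0.7058 = 2.451 ppm.
FC to add: 2.451 − 0.7 = 1.751 mg/L as Cl₂.
Cl₂ equivalent: 1.751 mg/L × 441,000 L = 772.3 g.
Product at 88.6% available Cl: 772.3 / 0.886 = 871.6 g.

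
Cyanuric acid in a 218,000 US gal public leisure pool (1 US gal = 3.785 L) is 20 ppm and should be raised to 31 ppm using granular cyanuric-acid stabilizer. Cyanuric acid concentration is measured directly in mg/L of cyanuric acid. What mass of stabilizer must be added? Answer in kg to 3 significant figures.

9.08 kg

Volume: 218,000 US gal × 3.785 L/gal = 825,130 L.
CYA to add: (31 − 20) = 11 mg/L × 825,130 L = 9076 g cyanuric acid.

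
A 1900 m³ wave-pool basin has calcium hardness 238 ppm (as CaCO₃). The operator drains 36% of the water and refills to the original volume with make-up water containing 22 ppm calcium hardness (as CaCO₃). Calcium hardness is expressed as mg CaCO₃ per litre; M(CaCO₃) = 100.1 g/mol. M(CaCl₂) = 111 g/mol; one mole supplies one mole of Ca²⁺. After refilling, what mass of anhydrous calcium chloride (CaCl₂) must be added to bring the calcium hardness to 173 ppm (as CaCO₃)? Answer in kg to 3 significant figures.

Volume: 1900 m³ = 1,900,000 L.
After draining 36% and refilling: 238 × 0.64 + 22 × 0.36 = 160.24 ppm.
Deficit to target: 173 − 160.24 = 12.76 mg/L.
As CaCO₃: 12.76 mg/L × 1,900,000 L = 24,240 g; ÷ 100.1 = 242.2 mol Ca²⁺.
Mass: 242.2 × 111 = 26,880 g.

26.9 kg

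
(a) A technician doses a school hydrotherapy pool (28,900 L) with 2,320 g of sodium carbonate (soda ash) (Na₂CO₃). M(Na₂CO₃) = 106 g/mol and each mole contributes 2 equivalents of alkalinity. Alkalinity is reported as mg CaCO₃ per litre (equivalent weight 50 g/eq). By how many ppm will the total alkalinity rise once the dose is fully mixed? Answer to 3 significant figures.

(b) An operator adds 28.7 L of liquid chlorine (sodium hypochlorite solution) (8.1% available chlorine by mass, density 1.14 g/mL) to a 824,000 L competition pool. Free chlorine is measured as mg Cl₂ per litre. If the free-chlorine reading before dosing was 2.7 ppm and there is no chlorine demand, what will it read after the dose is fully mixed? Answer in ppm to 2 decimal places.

(a) Moles of Na₂CO₃: 2,320 g ÷ 106 g/mol = 21.89 mol → 43.77 eq of alkalinity.
(a) As CaCO₃: 43.77 eq × 50 g/eq = 2189 g.
(a) Rise: 2189 g / 28,900 L × 1000 = 75.73 mg/L.

(b) Mass of solution: 28.7 L × 1000 mL/L × 1.14 g/mL = 32,720 g.
(b) Available chlorine delivered: 32,720 g × 0.081 = 2650 g as Cl₂.
(b) Concentration rise: 2650 g / 824,000 L = 3.216 mg/L = 3.22 ppm.
(b) Final FC: 2.7 + 3.22 = 5.92 ppm.

(a) 75.7 ppm; (b) 5.92 ppm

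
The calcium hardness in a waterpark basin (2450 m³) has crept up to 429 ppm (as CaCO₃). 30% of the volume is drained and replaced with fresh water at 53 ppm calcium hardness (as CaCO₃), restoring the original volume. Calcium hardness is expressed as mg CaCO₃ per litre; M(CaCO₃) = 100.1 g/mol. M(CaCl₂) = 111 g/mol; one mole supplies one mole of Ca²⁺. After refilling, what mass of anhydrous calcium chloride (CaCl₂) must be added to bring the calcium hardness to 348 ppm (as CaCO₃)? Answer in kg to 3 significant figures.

Volume: 2450 m³ = 2,450,000 L.
After draining 30% and refilling: 429 × 0.70 + 53 × 0.30 = 316.2 ppm.
Deficit to target: 348 − 316.2 = 31.8 mg/L.
As CaCO₃: 31.8 mg/L × 2,450,000 L = 77,910 g; ÷ 100.1 = 778.3 mol Ca²⁺.
Mass: 778.3 × 111 = 86,390 g.

86.4 kg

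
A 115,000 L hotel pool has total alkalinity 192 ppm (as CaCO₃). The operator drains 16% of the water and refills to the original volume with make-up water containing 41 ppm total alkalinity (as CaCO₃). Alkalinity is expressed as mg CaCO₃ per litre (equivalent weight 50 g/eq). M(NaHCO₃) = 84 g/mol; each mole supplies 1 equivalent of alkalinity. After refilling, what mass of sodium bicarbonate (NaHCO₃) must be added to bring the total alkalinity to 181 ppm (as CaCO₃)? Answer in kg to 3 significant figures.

After draining 16% and refilling: 192 × 0.84 + 41 × 0.16 = 167.84 ppm.
Deficit to target: 181 − 167.84 = 13.16 mg/L.
As CaCO₃: 13.16 mg/L × 115,000 L = 1513 g; ÷ 50 g/eq ÷ 1 = 30.27 mol NaHCO₃.
Mass: 30.27 × 84 = 2543 g.

2.54 kg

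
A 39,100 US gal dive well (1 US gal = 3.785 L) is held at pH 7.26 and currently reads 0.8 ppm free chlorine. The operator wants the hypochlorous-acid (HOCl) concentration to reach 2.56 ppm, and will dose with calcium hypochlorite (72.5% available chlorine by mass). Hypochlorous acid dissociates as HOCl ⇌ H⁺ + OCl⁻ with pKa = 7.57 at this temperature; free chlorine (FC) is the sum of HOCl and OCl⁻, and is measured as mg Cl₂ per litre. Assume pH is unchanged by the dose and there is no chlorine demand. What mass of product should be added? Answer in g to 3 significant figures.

615 g

Volume: 39,100 US gal × 3.785 L/gal = 147,994 L.
[OCl⁻]/[HOCl] = 10^(pH − pKa) = 10^(7.26 − 7.57) = 0.4898; fraction as HOCl = 1/(1 + 0.4898) = 0.6712.
Free chlorine required for 2.56 ppm HOCl: 2.56 / 0.6712 = 3.814 ppm.
FC to add: 3.814 − 0.8 = 3.014 mg/L as Cl₂.
Cl₂ equivalent: 3.014 mg/L × 147,994 L = 446 g.
Product at 72.5% available Cl: 446 / 0.725 = 615.2 g.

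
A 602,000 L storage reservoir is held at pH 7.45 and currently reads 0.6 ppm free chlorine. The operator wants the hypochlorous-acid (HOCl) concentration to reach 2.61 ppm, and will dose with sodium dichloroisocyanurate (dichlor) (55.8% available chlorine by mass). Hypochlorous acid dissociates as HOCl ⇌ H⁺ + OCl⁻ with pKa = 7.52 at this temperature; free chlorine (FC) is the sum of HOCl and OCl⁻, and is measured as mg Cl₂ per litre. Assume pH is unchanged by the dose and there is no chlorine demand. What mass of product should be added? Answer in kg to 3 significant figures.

[OCl⁻]/[HOCl] = 10^(pH − pKa) = 10^(7.45 − 7.52) = 0.8511; fraction as HOCl = 1/(1 + 0.8511) = 0.5402.
Free chlorine required for 2.61 ppm HOCl: 2.61 / 0.5402 = 4.831 ppm.
FC to add: 4.831 − 0.6 = 4.231 mg/L as Cl₂.
Cl₂ equivalent: 4.231 mg/L × 602,000 L = 2547 g.
Product at 55.8% available Cl: 2547 / 0.558 = 4565 g.

4.57 kg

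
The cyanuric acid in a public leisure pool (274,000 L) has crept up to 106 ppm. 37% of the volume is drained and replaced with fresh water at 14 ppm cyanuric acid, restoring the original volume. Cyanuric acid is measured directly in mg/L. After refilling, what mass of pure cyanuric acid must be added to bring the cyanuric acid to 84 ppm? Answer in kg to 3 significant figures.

3.30 kg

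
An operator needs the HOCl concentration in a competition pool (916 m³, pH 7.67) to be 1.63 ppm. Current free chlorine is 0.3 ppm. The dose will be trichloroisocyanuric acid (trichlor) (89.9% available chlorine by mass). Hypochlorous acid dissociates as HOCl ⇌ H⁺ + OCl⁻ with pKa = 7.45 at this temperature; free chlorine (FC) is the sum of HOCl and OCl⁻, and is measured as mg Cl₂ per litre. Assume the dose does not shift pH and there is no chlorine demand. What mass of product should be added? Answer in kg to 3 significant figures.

4.11 kg

Volume: 916 m³ = 916,000 L.
[OCl⁻]/[HOCl] = 10^(pH − pKa) = 10^(7.67 − 7.45) = 1.66; fraction as HOCl = 1/(1 + 1.66) = 0.376.
Free chlorine required for 1.63 ppm HOCl: 1.63 / 0.376 = 4.335 ppm.
FC to add: 4.335 − 0.3 = 4.035 mg/L as Cl₂.
Cl₂ equivalent: 4.035 mg/L × 916,000 L = 3696 g.
Product at 89.9% available Cl: 3696 / 0.899 = 4111 g.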